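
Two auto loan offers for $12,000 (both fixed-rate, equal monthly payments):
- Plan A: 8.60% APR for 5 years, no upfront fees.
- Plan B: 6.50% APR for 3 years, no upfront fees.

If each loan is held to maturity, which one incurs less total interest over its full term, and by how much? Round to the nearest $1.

Plan A: at 8.60% the monthly rate is 0.0071667, so the payment is 12,000 × 0.0071667 / (1 − 1.0071667^−60) = $246.78.
Total interest on Plan A = 60 × $246.78 − $12,000 = $2,806.80.
Plan B: at 6.50% the monthly rate is 0.0054167, so the payment is 12,000 × 0.0054167 / (1 − 1.0054167^−36) = $367.79.
Total interest on Plan B = 36 × $367.79 − $12,000 = $1,240.44.
Plan B is lower by $1,566.36.

Plan B by $1,566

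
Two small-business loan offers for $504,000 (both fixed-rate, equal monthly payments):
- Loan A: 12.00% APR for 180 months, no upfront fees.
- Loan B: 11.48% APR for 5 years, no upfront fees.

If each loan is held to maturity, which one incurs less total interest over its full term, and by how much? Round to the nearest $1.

Loan B by $424,040

Loan A: at 12.00% the monthly rate is 0.0100000, so the payment is 504,000 × 0.0100000 / (1 − 1.0100000^−180) = $6,048.85.
Total interest on Loan A = 180 × $6,048.85 − $504,000 = $584,793.00.
Loan B: at 11.48% the monthly rate is 0.0095667, so the payment is 504,000 × 0.0095667 / (1 − 1.0095667^−60) = $11,079.21.
Total interest on Loan B = 60 × $11,079.21 − $504,000 = $160,752.60.
Loan B is lower by $424,040.40.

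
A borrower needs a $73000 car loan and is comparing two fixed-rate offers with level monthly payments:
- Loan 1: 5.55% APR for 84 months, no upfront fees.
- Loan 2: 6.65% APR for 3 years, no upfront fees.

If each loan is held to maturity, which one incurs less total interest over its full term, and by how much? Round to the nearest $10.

Loan 1: at 5.55% the monthly rate is 0.0046250, so the payment is 73,000 × 0.0046250 / (1 − 1.0046250^−84) = $1,050.75.
Total interest on Loan 1 = 84 × $1,050.75 − $73,000 = $15,263.00.
Loan 2: at 6.65% the monthly rate is 0.0055417, so the payment is 73,000 × 0.0055417 / (1 − 1.0055417^−36) = $2,242.36.
Total interest on Loan 2 = 36 × $2,242.36 − $73,000 = $7,724.96.
Loan 2 is lower by $7,538.04.

Loan 2 by $7,540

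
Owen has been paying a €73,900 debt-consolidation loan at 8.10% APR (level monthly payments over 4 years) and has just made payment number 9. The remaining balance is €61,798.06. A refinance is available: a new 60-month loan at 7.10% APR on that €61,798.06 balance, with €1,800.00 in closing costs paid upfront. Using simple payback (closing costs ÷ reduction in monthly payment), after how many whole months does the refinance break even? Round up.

4 months

Current payment = 73,900 × 8.1%/12 / (1 − (1+0.0067500)^−48) = €1,807.59.
Refinanced payment = 61,798.06 × 0.0059167 / (1 − (1+0.0059167)^−60) = €1,226.59.
Monthly savings = €1,807.59 − €1,226.59 = €581.00.
Break-even = €1,800.00 / €581.00 = 3.10 → 4 months.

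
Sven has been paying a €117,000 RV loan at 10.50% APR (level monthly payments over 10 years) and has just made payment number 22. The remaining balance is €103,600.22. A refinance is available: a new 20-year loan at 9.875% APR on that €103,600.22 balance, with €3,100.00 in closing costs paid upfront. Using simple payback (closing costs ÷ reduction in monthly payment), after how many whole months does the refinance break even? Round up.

6 months

Current payment = 117,000 × 10.5%/12 / (1 − (1+0.0087500)^−120) = €1,578.74.
Refinanced payment = 103,600.22 × 0.0082292 / (1 − (1+0.0082292)^−240) = €991.20.
Monthly savings = €1,578.74 − €991.20 = €587.54.
Break-even = €3,100.00 / €587.54 = 5.28 → 6 months.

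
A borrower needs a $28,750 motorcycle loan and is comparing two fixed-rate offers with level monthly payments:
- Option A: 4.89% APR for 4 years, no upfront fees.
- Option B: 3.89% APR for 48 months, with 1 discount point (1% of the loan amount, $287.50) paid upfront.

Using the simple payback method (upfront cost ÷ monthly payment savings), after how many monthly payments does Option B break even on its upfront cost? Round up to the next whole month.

23 months

Option A: at 4.89% the monthly rate is 0.0040750, so the payment is 28,750 × 0.0040750 / (1 − 1.0040750^−48) = $660.66.
Option B: at 3.89% the monthly rate is 0.0032417, so the payment is 28,750 × 0.0032417 / (1 − 1.0032417^−48) = $647.73.
Monthly savings = $660.66 − $647.73 = $12.93.
Break-even = $287.50 / $12.93 = 22.24 → 23 months.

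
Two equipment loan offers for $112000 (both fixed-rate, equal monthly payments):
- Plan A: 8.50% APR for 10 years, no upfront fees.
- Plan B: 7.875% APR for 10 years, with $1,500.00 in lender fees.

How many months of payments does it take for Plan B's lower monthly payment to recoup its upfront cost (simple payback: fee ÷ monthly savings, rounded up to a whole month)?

41 months

Plan A: at 8.50% the monthly rate is 0.0070833, so the payment is 112,000 × 0.0070833 / (1 − 1.0070833^−120) = $1,388.64.
Plan B: monthly rate = 7.875%/12 = 0.0065625; payment = 112,000 × 0.0065625 / (1 − (1+0.0065625)^−120) = $1,351.48.
Monthly savings = $1,388.64 − $1,351.48 = $37.16.
Break-even = $1,500.00 / $37.16 = 40.37 → 41 months.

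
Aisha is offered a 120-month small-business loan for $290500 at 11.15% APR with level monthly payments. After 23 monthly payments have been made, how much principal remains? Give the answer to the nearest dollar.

With monthly rate i = 11.15%/12 = 0.0092917, the balance after k of n payments is P · [(1+i)^n − (1+i)^k] / [(1+i)^n − 1].
(1+0.0092917)^120 = 3.03390862 and (1+0.0092917)^23 = 1.23704020, so the balance is 290,500 × (3.03390862 − 1.23704020) / (3.03390862 − 1) = $256,643.92.

$256,644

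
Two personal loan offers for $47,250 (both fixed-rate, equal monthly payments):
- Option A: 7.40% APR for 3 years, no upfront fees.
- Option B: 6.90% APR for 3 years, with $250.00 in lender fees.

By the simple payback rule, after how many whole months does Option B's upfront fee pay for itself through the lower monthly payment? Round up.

Option A: monthly rate = 7.4%/12 = 0.0061667; payment = 47,250 × 0.0061667 / (1 − (1+0.0061667)^−36) = $1,467.60.
Option B: monthly rate = 6.9%/12 = 0.0057500; payment = 47,250 × 0.0057500 / (1 − (1+0.0057500)^−36) = $1,456.78.
Monthly savings = $1,467.60 − $1,456.78 = $10.82.
Break-even = $250.00 / $10.82 = 23.11 → 24 months.

24 months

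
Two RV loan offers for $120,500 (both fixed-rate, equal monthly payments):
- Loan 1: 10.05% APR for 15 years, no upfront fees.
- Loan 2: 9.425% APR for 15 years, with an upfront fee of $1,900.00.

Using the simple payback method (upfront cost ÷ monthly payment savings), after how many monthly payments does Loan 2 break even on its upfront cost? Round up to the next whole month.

42 months

Loan 1: monthly rate = 10.05%/12 = 0.0083750; payment = 120,500 × 0.0083750 / (1 − (1+0.0083750)^−180) = $1,298.59.
Loan 2: monthly rate = 9.425%/12 = 0.0078542; payment = 120,500 × 0.0078542 / (1 − (1+0.0078542)^−180) = $1,252.84.
Monthly savings = $1,298.59 − $1,252.84 = $45.75.
Break-even = $1,900.00 / $45.75 = 41.53 → 42 months.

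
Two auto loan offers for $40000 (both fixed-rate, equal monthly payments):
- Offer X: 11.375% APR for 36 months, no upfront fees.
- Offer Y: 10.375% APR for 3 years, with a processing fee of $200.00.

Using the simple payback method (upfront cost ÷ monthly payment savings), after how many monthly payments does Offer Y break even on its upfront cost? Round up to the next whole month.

11 months

Offer X: monthly rate = 11.375%/12 = 0.0094792; payment = 40,000 × 0.0094792 / (1 − (1+0.0094792)^−36) = $1,316.66.
Offer Y: at 10.375% the monthly rate is 0.0086458, so the payment is 40,000 × 0.0086458 / (1 − 1.0086458^−36) = $1,297.74.
Monthly savings = $1,316.66 − $1,297.74 = $18.92.
Break-even = $200.00 / $18.92 = 10.57 → 11 months.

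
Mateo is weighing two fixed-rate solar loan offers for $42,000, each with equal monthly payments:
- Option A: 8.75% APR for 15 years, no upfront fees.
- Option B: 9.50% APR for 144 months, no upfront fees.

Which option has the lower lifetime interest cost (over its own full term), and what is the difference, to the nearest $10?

Option B by $5,020

Option A: at 8.75% the monthly rate is 0.0072917, so the payment is 42,000 × 0.0072917 / (1 − 1.0072917^−180) = $419.77.
Total interest on Option A = 180 × $419.77 − $42,000 = $33,558.60.
Option B: at 9.50% the monthly rate is 0.0079167, so the payment is 42,000 × 0.0079167 / (1 − 1.0079167^−144) = $489.88.
Total interest on Option B = 144 × $489.88 − $42,000 = $28,542.72.
Option B is lower by $5,015.88.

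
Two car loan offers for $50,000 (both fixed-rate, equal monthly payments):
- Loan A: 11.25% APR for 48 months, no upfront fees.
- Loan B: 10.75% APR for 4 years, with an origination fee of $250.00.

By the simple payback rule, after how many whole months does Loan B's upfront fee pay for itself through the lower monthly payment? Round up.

21 months

Loan A: at 11.25% the monthly rate is 0.0093750, so the payment is 50,000 × 0.0093750 / (1 − 1.0093750^−48) = $1,298.35.
Loan B: monthly rate = 10.75%/12 = 0.0089583; payment = 50,000 × 0.0089583 / (1 − (1+0.0089583)^−48) = $1,286.21.
Monthly savings = $1,298.35 − $1,286.21 = $12.14.
Break-even = $250.00 / $12.14 = 20.59 → 21 months.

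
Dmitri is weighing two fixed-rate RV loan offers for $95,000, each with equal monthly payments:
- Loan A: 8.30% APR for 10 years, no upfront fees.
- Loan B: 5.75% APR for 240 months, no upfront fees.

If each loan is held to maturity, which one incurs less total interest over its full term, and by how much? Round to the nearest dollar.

Loan A: monthly rate = 8.3%/12 = 0.0069167; payment = 95,000 × 0.0069167 / (1 − (1+0.0069167)^−120) = $1,167.73.
Total interest on Loan A = 120 × $1,167.73 − $95,000 = $45,127.60.
Loan B: at 5.75% the monthly rate is 0.0047917, so the payment is 95,000 × 0.0047917 / (1 − 1.0047917^−240) = $666.98.
Total interest on Loan B = 240 × $666.98 − $95,000 = $65,075.20.
Loan A is lower by $19,947.60.

Loan A by $19,948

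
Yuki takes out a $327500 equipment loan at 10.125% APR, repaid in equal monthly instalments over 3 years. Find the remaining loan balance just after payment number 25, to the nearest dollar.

With monthly rate i = 10.125%/12 = 0.0084375, the balance after k of n payments is P · [(1+i)^n − (1+i)^k] / [(1+i)^n − 1].
(1+0.0084375)^36 = 1.35320482 and (1+0.0084375)^25 = 1.23374293, so the balance is 327,500 × (1.35320482 − 1.23374293) / (1.35320482 − 1) = $110,767.93.

$110,768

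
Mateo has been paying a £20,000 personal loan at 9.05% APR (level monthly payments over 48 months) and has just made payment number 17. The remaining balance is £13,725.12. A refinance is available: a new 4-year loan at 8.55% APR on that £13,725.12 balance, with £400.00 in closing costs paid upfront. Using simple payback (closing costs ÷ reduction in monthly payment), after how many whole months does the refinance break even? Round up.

Current payment = 20,000 × 9.05%/12 / (1 − (1+0.0075417)^−48) = £498.18.
Refinanced payment = 13,725.12 × 0.0071250 / (1 − (1+0.0071250)^−48) = £338.63.
Monthly savings = £498.18 − £338.63 = £159.55.
Break-even = £400.00 / £159.55 = 2.51 → 3 months.

3 months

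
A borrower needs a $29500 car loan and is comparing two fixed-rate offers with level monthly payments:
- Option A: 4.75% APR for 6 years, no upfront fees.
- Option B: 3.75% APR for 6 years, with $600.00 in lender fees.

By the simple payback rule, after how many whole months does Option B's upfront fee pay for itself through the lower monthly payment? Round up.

Option A: at 4.75% the monthly rate is 0.0039583, so the payment is 29,500 × 0.0039583 / (1 − 1.0039583^−72) = $471.68.
Option B: monthly rate = 3.75%/12 = 0.0031250; payment = 29,500 × 0.0031250 / (1 − (1+0.0031250)^−72) = $458.18.
Monthly savings = $471.68 − $458.18 = $13.50.
Break-even = $600.00 / $13.50 = 44.44 → 45 months.

45 months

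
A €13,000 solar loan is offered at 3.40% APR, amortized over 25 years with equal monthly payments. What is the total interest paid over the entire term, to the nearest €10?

€6,320

At 3.40% the monthly rate is 0.0028333, so the payment is 13,000 × 0.0028333 / (1 − 1.0028333^−300) = €64.39.
Total paid = 300 × €64.39 = €19,317.00; interest = €19,317.00 − €13,000 = €6,317.00.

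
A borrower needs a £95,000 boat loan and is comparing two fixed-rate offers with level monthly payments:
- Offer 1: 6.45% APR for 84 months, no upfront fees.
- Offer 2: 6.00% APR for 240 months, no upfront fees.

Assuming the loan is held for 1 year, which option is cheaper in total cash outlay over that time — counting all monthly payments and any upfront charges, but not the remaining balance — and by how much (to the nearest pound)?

Offer 1: monthly rate = 6.45%/12 = 0.0053750; payment = 95,000 × 0.0053750 / (1 − (1+0.0053750)^−84) = £1,408.40.
Offer 2: monthly rate = 6%/12 = 0.0050000; payment = 95,000 × 0.0050000 / (1 − (1+0.0050000)^−240) = £680.61.
Over 12 months: Offer 1 costs 12 × £1,408.40 = £16,900.80; Offer 2 costs 12 × £680.61 = £8,167.32.
Offer 2 is cheaper by £16,900.80 − £8,167.32 = £8,733.48.

Offer 2 by £8,733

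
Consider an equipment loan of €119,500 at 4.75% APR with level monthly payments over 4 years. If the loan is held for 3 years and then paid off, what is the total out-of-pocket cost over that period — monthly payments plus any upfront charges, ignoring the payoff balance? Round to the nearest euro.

At 4.75% the monthly rate is 0.0039583, so the payment is 119,500 × 0.0039583 / (1 − 1.0039583^−48) = €2,738.49.
Total outlay = 36 × €2,738.49 = €98,585.64.

€98,586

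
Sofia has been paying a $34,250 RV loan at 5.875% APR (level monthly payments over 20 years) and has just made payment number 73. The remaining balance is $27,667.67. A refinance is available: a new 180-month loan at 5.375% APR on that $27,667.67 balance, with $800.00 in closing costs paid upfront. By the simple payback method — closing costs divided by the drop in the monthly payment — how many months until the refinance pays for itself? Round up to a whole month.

43 months

Current payment = 34,250 × 5.875%/12 / (1 − (1+0.0048958)^−240) = $242.91.
Refinanced payment = 27,667.67 × 0.0044792 / (1 − (1+0.0044792)^−180) = $224.24.
Monthly savings = $242.91 − $224.24 = $18.67.
Break-even = $800.00 / $18.67 = 42.85 → 43 months.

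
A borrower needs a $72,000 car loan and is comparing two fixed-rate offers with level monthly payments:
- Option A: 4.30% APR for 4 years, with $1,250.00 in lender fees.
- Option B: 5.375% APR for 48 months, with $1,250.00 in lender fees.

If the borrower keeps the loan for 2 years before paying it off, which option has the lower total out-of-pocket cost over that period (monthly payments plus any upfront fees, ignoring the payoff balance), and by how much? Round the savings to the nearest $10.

Option A: at 4.30% the monthly rate is 0.0035833, so the payment is 72,000 × 0.0035833 / (1 − 1.0035833^−48) = $1,635.38.
Option B: at 5.375% the monthly rate is 0.0044792, so the payment is 72,000 × 0.0044792 / (1 − 1.0044792^−48) = $1,670.37.
Over 24 months: Option A costs 24 × $1,635.38 + $1,250.00 = $40,499.12; Option B costs 24 × $1,670.37 + $1,250.00 = $41,338.88.
Option A is cheaper by $41,338.88 − $40,499.12 = $839.76.

Option A by $840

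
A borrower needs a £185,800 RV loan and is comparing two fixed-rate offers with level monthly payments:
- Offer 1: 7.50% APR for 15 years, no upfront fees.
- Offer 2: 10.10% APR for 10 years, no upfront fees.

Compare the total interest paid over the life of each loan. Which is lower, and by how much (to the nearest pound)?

Offer 1: monthly rate = 7.5%/12 = 0.0062500; payment = 185,800 × 0.0062500 / (1 − (1+0.0062500)^−180) = £1,722.39.
Total interest on Offer 1 = 180 × £1,722.39 − £185,800 = £124,230.20.
Offer 2: at 10.10% the monthly rate is 0.0084167, so the payment is 185,800 × 0.0084167 / (1 − 1.0084167^−120) = £2,465.66.
Total interest on Offer 2 = 120 × £2,465.66 − £185,800 = £110,079.20.
Offer 2 is lower by £14,151.00.

Offer 2 by £14,151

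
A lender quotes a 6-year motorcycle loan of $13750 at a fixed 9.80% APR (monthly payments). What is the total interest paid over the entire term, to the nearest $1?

$4,491

At 9.80% the monthly rate is 0.0081667, so the payment is 13,750 × 0.0081667 / (1 − 1.0081667^−72) = $253.35.
Total paid = 72 × $253.35 = $18,241.20; interest = $18,241.20 − $13,750 = $4,491.20.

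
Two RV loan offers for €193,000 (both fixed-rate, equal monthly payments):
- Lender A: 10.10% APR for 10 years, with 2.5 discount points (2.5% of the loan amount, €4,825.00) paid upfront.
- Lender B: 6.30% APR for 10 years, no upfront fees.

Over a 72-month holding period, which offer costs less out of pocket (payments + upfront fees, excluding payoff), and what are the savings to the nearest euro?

Lender B by €32,856

Lender A: at 10.10% the monthly rate is 0.0084167, so the payment is 193,000 × 0.0084167 / (1 − 1.0084167^−120) = €2,561.21.
Lender B: monthly rate = 6.3%/12 = 0.0052500; payment = 193,000 × 0.0052500 / (1 − (1+0.0052500)^−120) = €2,171.89.
Over 72 months: Lender A costs 72 × €2,561.21 + €4,825.00 = €189,232.12; Lender B costs 72 × €2,171.89 = €156,376.08.
Lender B is cheaper by €189,232.12 − €156,376.08 = €32,856.04.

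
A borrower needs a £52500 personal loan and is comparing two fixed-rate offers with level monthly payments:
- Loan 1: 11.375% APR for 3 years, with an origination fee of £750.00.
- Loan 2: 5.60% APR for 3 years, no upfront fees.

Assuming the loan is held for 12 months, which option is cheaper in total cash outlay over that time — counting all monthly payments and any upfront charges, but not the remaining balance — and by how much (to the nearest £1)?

Loan 2 by £2,436

Loan 1: monthly rate = 11.375%/12 = 0.0094792; payment = 52,500 × 0.0094792 / (1 − (1+0.0094792)^−36) = £1,728.12.
Loan 2: monthly rate = 5.6%/12 = 0.0046667; payment = 52,500 × 0.0046667 / (1 − (1+0.0046667)^−36) = £1,587.65.
Over 12 months: Loan 1 costs 12 × £1,728.12 + £750.00 = £21,487.44; Loan 2 costs 12 × £1,587.65 = £19,051.80.
Loan 2 is cheaper by £21,487.44 − £19,051.80 = £2,435.64.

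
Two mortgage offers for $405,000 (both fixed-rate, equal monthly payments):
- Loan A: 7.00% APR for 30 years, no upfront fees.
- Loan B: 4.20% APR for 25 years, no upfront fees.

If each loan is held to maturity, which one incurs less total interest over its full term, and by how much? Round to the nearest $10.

Loan B by $315,200

Loan A: at 7.00% the monthly rate is 0.0058333, so the payment is 405,000 × 0.0058333 / (1 − 1.0058333^−360) = $2,694.48.
Total interest on Loan A = 360 × $2,694.48 − $405,000 = $565,012.80.
Loan B: at 4.20% the monthly rate is 0.0035000, so the payment is 405,000 × 0.0035000 / (1 − 1.0035000^−300) = $2,182.72.
Total interest on Loan B = 300 × $2,182.72 − $405,000 = $249,816.00.
Loan B is lower by $315,196.80.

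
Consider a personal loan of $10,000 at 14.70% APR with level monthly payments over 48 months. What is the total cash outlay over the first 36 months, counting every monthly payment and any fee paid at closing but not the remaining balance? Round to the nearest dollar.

$9,964

At 14.70% the monthly rate is 0.0122500, so the payment is 10,000 × 0.0122500 / (1 − 1.0122500^−48) = $276.79.
Total outlay = 36 × $276.79 = $9,964.44.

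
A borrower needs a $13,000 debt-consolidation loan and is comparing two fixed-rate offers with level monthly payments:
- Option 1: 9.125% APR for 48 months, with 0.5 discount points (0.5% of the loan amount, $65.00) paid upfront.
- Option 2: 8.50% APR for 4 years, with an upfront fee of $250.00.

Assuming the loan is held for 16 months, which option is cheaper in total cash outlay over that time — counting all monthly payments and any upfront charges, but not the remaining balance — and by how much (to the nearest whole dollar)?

Option 1 by $123

Option 1: monthly rate = 9.125%/12 = 0.0076042; payment = 13,000 × 0.0076042 / (1 − (1+0.0076042)^−48) = $324.28.
Option 2: monthly rate = 8.5%/12 = 0.0070833; payment = 13,000 × 0.0070833 / (1 − (1+0.0070833)^−48) = $320.43.
Over 16 months: Option 1 costs 16 × $324.28 + $65.00 = $5,253.48; Option 2 costs 16 × $320.43 + $250.00 = $5,376.88.
Option 1 is cheaper by $5,376.88 − $5,253.48 = $123.40.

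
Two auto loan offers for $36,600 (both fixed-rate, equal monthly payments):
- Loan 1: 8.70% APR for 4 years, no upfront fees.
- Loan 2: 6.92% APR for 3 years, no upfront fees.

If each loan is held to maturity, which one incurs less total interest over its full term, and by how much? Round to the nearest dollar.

Loan 2 by $2,833

Loan 1: monthly rate = 8.7%/12 = 0.0072500; payment = 36,600 × 0.0072500 / (1 − (1+0.0072500)^−48) = $905.59.
Total interest on Loan 1 = 48 × $905.59 − $36,600 = $6,868.32.
Loan 2: monthly rate = 6.92%/12 = 0.0057667; payment = 36,600 × 0.0057667 / (1 − (1+0.0057667)^−36) = $1,128.76.
Total interest on Loan 2 = 36 × $1,128.76 − $36,600 = $4,035.36.
Loan 2 is lower by $2,832.96.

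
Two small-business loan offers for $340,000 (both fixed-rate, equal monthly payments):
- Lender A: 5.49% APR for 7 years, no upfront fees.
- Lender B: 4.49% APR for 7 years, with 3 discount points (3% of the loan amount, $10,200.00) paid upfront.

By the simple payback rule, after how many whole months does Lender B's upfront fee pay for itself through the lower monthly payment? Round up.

Lender A: at 5.49% the monthly rate is 0.0045750, so the payment is 340,000 × 0.0045750 / (1 − 1.0045750^−84) = $4,884.20.
Lender B: at 4.49% the monthly rate is 0.0037417, so the payment is 340,000 × 0.0037417 / (1 − 1.0037417^−84) = $4,724.47.
Monthly savings = $4,884.20 − $4,724.47 = $159.73.
Break-even = $10,200.00 / $159.73 = 63.86 → 64 months.

64 months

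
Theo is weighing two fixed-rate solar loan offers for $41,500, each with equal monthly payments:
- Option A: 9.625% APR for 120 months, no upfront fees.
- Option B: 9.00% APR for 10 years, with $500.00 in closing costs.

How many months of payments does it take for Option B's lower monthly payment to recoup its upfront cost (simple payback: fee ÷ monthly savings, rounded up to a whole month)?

36 months

Option A: at 9.625% the monthly rate is 0.0080208, so the payment is 41,500 × 0.0080208 / (1 − 1.0080208^−120) = $539.84.
Option B: monthly rate = 9%/12 = 0.0075000; payment = 41,500 × 0.0075000 / (1 − (1+0.0075000)^−120) = $525.70.
Monthly savings = $539.84 − $525.70 = $14.14.
Break-even = $500.00 / $14.14 = 35.36 → 36 months.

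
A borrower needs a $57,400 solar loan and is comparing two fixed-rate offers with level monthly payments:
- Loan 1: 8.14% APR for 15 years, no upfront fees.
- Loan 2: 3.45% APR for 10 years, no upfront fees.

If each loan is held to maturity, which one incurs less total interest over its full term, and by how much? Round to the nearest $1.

Loan 1: monthly rate = 8.14%/12 = 0.0067833; payment = 57,400 × 0.0067833 / (1 − (1+0.0067833)^−180) = $553.19.
Total interest on Loan 1 = 180 × $553.19 − $57,400 = $42,174.20.
Loan 2: at 3.45% the monthly rate is 0.0028750, so the payment is 57,400 × 0.0028750 / (1 − 1.0028750^−120) = $566.26.
Total interest on Loan 2 = 120 × $566.26 − $57,400 = $10,551.20.
Loan 2 is lower by $31,623.00.

Loan 2 by $31,623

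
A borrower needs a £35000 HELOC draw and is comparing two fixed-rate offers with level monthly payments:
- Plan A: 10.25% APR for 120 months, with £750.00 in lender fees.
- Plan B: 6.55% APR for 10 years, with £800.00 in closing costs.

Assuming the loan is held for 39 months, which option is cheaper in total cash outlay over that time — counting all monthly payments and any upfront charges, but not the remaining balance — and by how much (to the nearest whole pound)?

Plan A: monthly rate = 10.25%/12 = 0.0085417; payment = 35,000 × 0.0085417 / (1 − (1+0.0085417)^−120) = £467.39.
Plan B: monthly rate = 6.55%/12 = 0.0054583; payment = 35,000 × 0.0054583 / (1 − (1+0.0054583)^−120) = £398.31.
Over 39 months: Plan A costs 39 × £467.39 + £750.00 = £18,978.21; Plan B costs 39 × £398.31 + £800.00 = £16,334.09.
Plan B is cheaper by £18,978.21 − £16,334.09 = £2,644.12.

Plan B by £2,644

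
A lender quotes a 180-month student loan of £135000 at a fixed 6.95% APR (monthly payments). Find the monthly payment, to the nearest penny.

£1,209.65

Monthly rate = 6.95%/12 = 0.0057917; payment = 135,000 × 0.0057917 / (1 − (1+0.0057917)^−180) = £1,209.65.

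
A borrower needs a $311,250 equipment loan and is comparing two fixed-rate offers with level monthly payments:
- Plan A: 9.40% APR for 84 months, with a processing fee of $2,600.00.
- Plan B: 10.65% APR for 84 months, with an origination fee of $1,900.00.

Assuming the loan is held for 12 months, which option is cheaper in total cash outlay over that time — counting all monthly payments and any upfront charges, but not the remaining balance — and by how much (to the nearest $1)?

Plan A by $1,713

Plan A: at 9.40% the monthly rate is 0.0078333, so the payment is 311,250 × 0.0078333 / (1 − 1.0078333^−84) = $5,071.14.
Plan B: monthly rate = 10.65%/12 = 0.0088750; payment = 311,250 × 0.0088750 / (1 − (1+0.0088750)^−84) = $5,272.25.
Over 12 months: Plan A costs 12 × $5,071.14 + $2,600.00 = $63,453.68; Plan B costs 12 × $5,272.25 + $1,900.00 = $65,167.00.
Plan A is cheaper by $65,167.00 − $63,453.68 = $1,713.32.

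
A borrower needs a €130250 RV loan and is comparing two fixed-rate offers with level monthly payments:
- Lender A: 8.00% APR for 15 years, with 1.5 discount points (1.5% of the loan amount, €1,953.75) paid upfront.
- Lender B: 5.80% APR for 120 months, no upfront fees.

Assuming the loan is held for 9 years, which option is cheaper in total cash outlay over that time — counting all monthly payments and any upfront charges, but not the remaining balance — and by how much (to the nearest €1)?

Lender A by €18,378

Lender A: at 8.00% the monthly rate is 0.0066667, so the payment is 130,250 × 0.0066667 / (1 − 1.0066667^−180) = €1,244.74.
Lender B: monthly rate = 5.8%/12 = 0.0048333; payment = 130,250 × 0.0048333 / (1 − (1+0.0048333)^−120) = €1,433.00.
Over 108 months: Lender A costs 108 × €1,244.74 + €1,953.75 = €136,385.67; Lender B costs 108 × €1,433.00 = €154,764.00.
Lender A is cheaper by €154,764.00 − €136,385.67 = €18,378.33.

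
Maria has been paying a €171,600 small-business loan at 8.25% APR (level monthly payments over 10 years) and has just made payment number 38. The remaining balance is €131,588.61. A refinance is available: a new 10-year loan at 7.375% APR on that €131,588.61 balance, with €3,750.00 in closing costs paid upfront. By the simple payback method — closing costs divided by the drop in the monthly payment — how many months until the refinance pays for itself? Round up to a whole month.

Current payment = 171,600 × 8.25%/12 / (1 − (1+0.0068750)^−120) = €2,104.72.
Refinanced payment = 131,588.61 × 0.0061458 / (1 − (1+0.0061458)^−120) = €1,553.41.
Monthly savings = €2,104.72 − €1,553.41 = €551.31.
Break-even = €3,750.00 / €551.31 = 6.80 → 7 months.

7 months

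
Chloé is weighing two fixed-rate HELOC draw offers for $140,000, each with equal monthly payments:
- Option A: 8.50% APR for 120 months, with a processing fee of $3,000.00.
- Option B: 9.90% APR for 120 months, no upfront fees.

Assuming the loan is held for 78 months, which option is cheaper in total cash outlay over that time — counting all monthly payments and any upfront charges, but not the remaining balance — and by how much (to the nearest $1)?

Option A by $5,312

Option A: at 8.50% the monthly rate is 0.0070833, so the payment is 140,000 × 0.0070833 / (1 − 1.0070833^−120) = $1,735.80.
Option B: at 9.90% the monthly rate is 0.0082500, so the payment is 140,000 × 0.0082500 / (1 − 1.0082500^−120) = $1,842.37.
Over 78 months: Option A costs 78 × $1,735.80 + $3,000.00 = $138,392.40; Option B costs 78 × $1,842.37 = $143,704.86.
Option A is cheaper by $143,704.86 − $138,392.40 = $5,312.46.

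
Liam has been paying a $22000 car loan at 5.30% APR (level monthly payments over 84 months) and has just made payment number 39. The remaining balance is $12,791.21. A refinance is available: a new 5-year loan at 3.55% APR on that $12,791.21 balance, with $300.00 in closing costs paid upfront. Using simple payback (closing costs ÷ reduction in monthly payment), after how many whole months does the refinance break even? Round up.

Current payment = 22,000 × 5.3%/12 / (1 − (1+0.0044167)^−84) = $314.06.
Refinanced payment = 12,791.21 × 0.0029583 / (1 − (1+0.0029583)^−60) = $232.98.
Monthly savings = $314.06 − $232.98 = $81.08.
Break-even = $300.00 / $81.08 = 3.70 → 4 months.

4 months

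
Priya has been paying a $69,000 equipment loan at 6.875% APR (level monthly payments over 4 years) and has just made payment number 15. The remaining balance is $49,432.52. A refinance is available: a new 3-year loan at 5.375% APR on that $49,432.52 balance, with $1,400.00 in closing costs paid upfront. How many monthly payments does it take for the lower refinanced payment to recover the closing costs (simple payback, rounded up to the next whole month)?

9 months

Current payment = 69,000 × 6.875%/12 / (1 − (1+0.0057292)^−48) = $1,648.29.
Refinanced payment = 49,432.52 × 0.0044792 / (1 − (1+0.0044792)^−36) = $1,489.87.
Monthly savings = $1,648.29 − $1,489.87 = $158.42.
Break-even = $1,400.00 / $158.42 = 8.84 → 9 months.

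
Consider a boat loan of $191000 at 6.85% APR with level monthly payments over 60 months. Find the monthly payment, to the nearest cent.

$3,768.53

At 6.85% the monthly rate is 0.0057083, so the payment is 191,000 × 0.0057083 / (1 − 1.0057083^−60) = $3,768.53.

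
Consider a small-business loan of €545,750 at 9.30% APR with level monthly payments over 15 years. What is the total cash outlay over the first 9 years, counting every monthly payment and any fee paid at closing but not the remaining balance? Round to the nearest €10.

€608,380

Monthly rate = 9.3%/12 = 0.0077500; payment = 545,750 × 0.0077500 / (1 − (1+0.0077500)^−180) = €5,633.18.
Total outlay = 108 × €5,633.18 = €608,383.44.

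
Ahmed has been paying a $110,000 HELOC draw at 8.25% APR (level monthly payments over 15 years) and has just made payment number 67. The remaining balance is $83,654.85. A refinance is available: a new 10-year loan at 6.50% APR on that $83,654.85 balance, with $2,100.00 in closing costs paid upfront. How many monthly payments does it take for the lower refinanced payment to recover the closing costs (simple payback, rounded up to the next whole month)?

Current payment = 110,000 × 8.25%/12 / (1 − (1+0.0068750)^−180) = $1,067.15.
Refinanced payment = 83,654.85 × 0.0054167 / (1 − (1+0.0054167)^−120) = $949.88.
Monthly savings = $1,067.15 − $949.88 = $117.27.
Break-even = $2,100.00 / $117.27 = 17.91 → 18 months.

18 months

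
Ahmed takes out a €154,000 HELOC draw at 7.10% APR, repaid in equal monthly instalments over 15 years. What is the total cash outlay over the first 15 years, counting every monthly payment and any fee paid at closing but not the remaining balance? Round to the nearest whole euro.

Monthly rate = 7.1%/12 = 0.0059167; payment = 154,000 × 0.0059167 / (1 − (1+0.0059167)^−180) = €1,392.82.
Total outlay = 180 × €1,392.82 = €250,707.60.

€250,708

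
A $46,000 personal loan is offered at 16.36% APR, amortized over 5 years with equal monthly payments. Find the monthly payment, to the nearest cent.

$1,127.45

Monthly rate = 16.36%/12 = 0.0136333; payment = 46,000 × 0.0136333 / (1 − (1+0.0136333)^−60) = $1,127.45.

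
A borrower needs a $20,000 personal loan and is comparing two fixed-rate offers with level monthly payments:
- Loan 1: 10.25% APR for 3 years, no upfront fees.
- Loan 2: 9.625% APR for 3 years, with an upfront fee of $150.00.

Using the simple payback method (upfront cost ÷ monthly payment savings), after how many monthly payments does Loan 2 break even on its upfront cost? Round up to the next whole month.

26 months

Loan 1: at 10.25% the monthly rate is 0.0085417, so the payment is 20,000 × 0.0085417 / (1 − 1.0085417^−36) = $647.69.
Loan 2: monthly rate = 9.625%/12 = 0.0080208; payment = 20,000 × 0.0080208 / (1 − (1+0.0080208)^−36) = $641.83.
Monthly savings = $647.69 − $641.83 = $5.86.
Break-even = $150.00 / $5.86 = 25.60 → 26 months.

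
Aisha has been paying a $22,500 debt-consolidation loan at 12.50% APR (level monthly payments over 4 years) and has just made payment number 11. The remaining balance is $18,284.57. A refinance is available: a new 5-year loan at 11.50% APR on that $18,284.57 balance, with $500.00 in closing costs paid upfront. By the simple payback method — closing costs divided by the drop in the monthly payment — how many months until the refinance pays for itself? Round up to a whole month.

3 months

Current payment = 22,500 × 12.5%/12 / (1 − (1+0.0104167)^−48) = $598.05.
Refinanced payment = 18,284.57 × 0.0095833 / (1 − (1+0.0095833)^−60) = $402.13.
Monthly savings = $598.05 − $402.13 = $195.92.
Break-even = $500.00 / $195.92 = 2.55 → 3 months.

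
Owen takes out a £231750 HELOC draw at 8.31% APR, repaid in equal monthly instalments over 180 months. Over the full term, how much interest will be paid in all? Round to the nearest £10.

Monthly rate = 8.31%/12 = 0.0069250; payment = 231,750 × 0.0069250 / (1 − (1+0.0069250)^−180) = £2,256.40.
Total paid = 180 × £2,256.40 = £406,152.00; interest = £406,152.00 − £231,750 = £174,402.00.

£174,400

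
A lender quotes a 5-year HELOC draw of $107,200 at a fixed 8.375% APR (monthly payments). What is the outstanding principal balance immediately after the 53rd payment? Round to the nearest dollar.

$14,931

With monthly rate i = 8.375%/12 = 0.0069792, the balance after k of n payments is P · [(1+i)^n − (1+i)^k] / [(1+i)^n − 1].
(1+0.0069792)^60 = 1.51785097 and (1+0.0069792)^53 = 1.44572514, so the balance is 107,200 × (1.51785097 − 1.44572514) / (1.51785097 − 1) = $14,930.72.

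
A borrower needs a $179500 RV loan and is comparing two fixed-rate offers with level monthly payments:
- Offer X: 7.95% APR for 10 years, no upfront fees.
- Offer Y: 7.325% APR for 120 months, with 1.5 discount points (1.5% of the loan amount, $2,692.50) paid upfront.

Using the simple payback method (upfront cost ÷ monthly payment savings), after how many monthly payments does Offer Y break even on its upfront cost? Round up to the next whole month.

Offer X: at 7.95% the monthly rate is 0.0066250, so the payment is 179,500 × 0.0066250 / (1 − 1.0066250^−120) = $2,173.09.
Offer Y: monthly rate = 7.325%/12 = 0.0061042; payment = 179,500 × 0.0061042 / (1 − (1+0.0061042)^−120) = $2,114.34.
Monthly savings = $2,173.09 − $2,114.34 = $58.75.
Break-even = $2,692.50 / $58.75 = 45.83 → 46 months.

46 months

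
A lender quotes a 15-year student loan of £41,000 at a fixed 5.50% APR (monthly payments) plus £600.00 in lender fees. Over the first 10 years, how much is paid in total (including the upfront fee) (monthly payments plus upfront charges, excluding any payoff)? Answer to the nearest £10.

£40,800

At 5.50% the monthly rate is 0.0045833, so the payment is 41,000 × 0.0045833 / (1 − 1.0045833^−180) = £335.00.
Total outlay = 120 × £335.00 + £600.00 = £40,800.00.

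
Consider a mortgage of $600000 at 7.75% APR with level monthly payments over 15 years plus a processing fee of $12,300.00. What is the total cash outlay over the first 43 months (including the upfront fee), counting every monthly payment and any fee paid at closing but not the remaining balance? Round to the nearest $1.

$255,149

Monthly rate = 7.75%/12 = 0.0064583; payment = 600,000 × 0.0064583 / (1 − (1+0.0064583)^−180) = $5,647.65.
Total outlay = 43 × $5,647.65 + $12,300.00 = $255,148.95.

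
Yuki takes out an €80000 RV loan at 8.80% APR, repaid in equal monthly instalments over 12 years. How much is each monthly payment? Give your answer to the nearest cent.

€901.44

At 8.80% the monthly rate is 0.0073333, so the payment is 80,000 × 0.0073333 / (1 − 1.0073333^−144) = €901.44.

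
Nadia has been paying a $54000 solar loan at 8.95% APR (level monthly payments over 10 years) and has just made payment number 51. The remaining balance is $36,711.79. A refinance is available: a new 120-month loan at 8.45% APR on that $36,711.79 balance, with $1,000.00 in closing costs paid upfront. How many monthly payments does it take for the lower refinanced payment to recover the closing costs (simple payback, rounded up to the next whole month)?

Current payment = 54,000 × 8.95%/12 / (1 − (1+0.0074583)^−120) = $682.59.
Refinanced payment = 36,711.79 × 0.0070417 / (1 − (1+0.0070417)^−120) = $454.19.
Monthly savings = $682.59 − $454.19 = $228.40.
Break-even = $1,000.00 / $228.40 = 4.38 → 5 months.

5 months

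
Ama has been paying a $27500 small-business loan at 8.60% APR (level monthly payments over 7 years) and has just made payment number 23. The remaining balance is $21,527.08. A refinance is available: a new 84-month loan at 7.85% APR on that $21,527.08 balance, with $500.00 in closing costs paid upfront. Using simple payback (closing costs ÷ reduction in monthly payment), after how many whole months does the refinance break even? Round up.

Current payment = 27,500 × 8.6%/12 / (1 − (1+0.0071667)^−84) = $436.89.
Refinanced payment = 21,527.08 × 0.0065417 / (1 − (1+0.0065417)^−84) = $333.92.
Monthly savings = $436.89 − $333.92 = $102.97.
Break-even = $500.00 / $102.97 = 4.86 → 5 months.

5 months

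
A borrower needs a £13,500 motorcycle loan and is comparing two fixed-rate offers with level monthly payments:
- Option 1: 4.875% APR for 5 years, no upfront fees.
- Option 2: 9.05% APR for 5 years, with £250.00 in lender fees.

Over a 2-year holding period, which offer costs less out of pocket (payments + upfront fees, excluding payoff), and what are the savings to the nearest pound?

Option 1 by £888

Option 1: monthly rate = 4.875%/12 = 0.0040625; payment = 13,500 × 0.0040625 / (1 − (1+0.0040625)^−60) = £253.99.
Option 2: monthly rate = 9.05%/12 = 0.0075417; payment = 13,500 × 0.0075417 / (1 − (1+0.0075417)^−60) = £280.57.
Over 24 months: Option 1 costs 24 × £253.99 = £6,095.76; Option 2 costs 24 × £280.57 + £250.00 = £6,983.68.
Option 1 is cheaper by £6,983.68 − £6,095.76 = £887.92.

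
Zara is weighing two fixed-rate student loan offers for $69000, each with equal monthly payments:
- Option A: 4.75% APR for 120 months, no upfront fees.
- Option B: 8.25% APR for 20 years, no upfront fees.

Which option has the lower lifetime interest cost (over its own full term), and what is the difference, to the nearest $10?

Option A by $54,290

Option A: monthly rate = 4.75%/12 = 0.0039583; payment = 69,000 × 0.0039583 / (1 − (1+0.0039583)^−120) = $723.45.
Total interest on Option A = 120 × $723.45 − $69,000 = $17,814.00.
Option B: monthly rate = 8.25%/12 = 0.0068750; payment = 69,000 × 0.0068750 / (1 − (1+0.0068750)^−240) = $587.93.
Total interest on Option B = 240 × $587.93 − $69,000 = $72,103.20.
Option A is lower by $54,289.20.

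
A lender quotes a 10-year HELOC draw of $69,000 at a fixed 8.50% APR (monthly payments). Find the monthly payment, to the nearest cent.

Monthly rate = 8.5%/12 = 0.0070833; payment = 69,000 × 0.0070833 / (1 − (1+0.0070833)^−120) = $855.50.

$855.50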